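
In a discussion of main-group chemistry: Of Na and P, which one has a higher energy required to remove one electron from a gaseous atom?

P

Na is in period 3, group 1; P is in period 3, group 15.
Removing the outermost electron gets harder across a period and easier down a group.
All lie in period 3, so first ionization energy increases left to right.
So P has the higher energy required to remove one electron from a gaseous atom (P > Na).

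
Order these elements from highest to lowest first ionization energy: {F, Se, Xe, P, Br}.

F > Xe > Br > P > Se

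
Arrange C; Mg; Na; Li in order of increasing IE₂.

After 1 electron has been removed, what remains? C⁺ still has 3 valence electrons; Mg⁺ still has 1 valence electron; Na⁺ is the bare [Ne] core; Li⁺ is the bare [He] core.
Breaking into a closed-shell core is much more expensive than removing a leftover valence electron — Na and Li have the largest IE_2 here.
Valence configurations: C⁺ [He]2s²2p¹, Mg⁺ [Ne]3s¹.
The numbers (kJ/mol): C 2353, Mg 1451, Na 4562, Li 7298.
Putting it together, IE_2: Mg < C < Na < Li.

Mg < C < Na < Li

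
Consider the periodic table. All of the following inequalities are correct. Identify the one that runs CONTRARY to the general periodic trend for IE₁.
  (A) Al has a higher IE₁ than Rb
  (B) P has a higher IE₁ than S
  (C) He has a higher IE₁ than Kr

(B)

The general trend: IE₁ increases across a period and decreases down a group.
(A) Al (period 3, group 13) vs Rb (period 5, group 1): the stated order agrees with the simple trend.
(B) P (period 3, group 15) vs S (period 3, group 16): the stated order contradicts the simple trend.
(C) He (period 1, group 18) vs Kr (period 4, group 18): the stated order agrees with the simple trend.
The exception is (B): S (3p⁴) ionizes more easily than half-filled P (3p³) because the paired 3p electron in S is pushed out by e⁻–e⁻ repulsion.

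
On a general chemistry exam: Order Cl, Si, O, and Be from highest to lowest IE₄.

The fourth ionization energy removes an electron from the +3 ion. For each element: Cl³⁺ still has 4 valence electrons; Si³⁺ still has 1 valence electron; O³⁺ still has 3 valence electrons; Be³⁺ is already 1 electron into the core.
Core electrons are held far more tightly than valence electrons, so Be tops the IE_4 order.
Valence configurations: Cl³⁺ [Ne]3s²3p², Si³⁺ [Ne]3s¹, O³⁺ [He]2s²2p¹.
Approximate IE_4 values (kJ/mol): Cl 5159, Si 4356, O 7469, Be 21007.
Overall IE_4 order: Si < Cl < O < Be.

Be > O > Cl > Si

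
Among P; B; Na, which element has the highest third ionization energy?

After 2 electrons have been removed, what remains? P²⁺ still has 3 valence electrons; B²⁺ still has 1 valence electron; Na²⁺ is already 1 electron into the core.
Pulling an electron out of a noble-gas core costs far more than removing a remaining valence electron, so Na sits at the high end of IE_3.
Valence configurations: P²⁺ [Ne]3s²3p¹, B²⁺ [He]2s¹.
The numbers (kJ/mol): P 2914, B 3660, Na 6910.
Overall IE_3 order: P < B < Na.

Na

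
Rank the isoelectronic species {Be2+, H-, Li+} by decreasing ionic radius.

H- > Li+ > Be2+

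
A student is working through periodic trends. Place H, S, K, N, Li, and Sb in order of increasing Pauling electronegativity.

H is in period 1, group 1; Li is in period 2, group 1; N is in period 2, group 15; S is in period 3, group 16; K is in period 4, group 1; Sb is in period 5, group 15.
EN rises left→right (higher Z_eff, smaller atoms) and falls top→bottom (larger, more shielded atoms).
Neither a single period nor a single group — weigh both effects.
Li > K: they share group 1; the group trend gives Li the larger value.
Sb > Li: the two effects oppose for this pair; the across-period effect wins (2.05 vs 0.98).
H > Sb: the two effects oppose for this pair; the down-group effect wins (2.20 vs 2.05).
S > H: the two effects oppose for this pair; the across-period effect wins (2.58 vs 2.20).
N > S: period and group pull opposite ways; the down-group shift dominates (3.04 vs 2.58).
Tabulated electronegativity (Pauling): H 2.20, Li 0.98, N 3.04, S 2.58, K 0.82, Sb 2.05.
So from lowest to highest: K < Li < Sb < H < S < N.

K < Li < Sb < H < S < N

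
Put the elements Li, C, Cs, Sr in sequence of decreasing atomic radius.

Cs > Sr > Li > C

Atomic radius shrinks across a period as nuclear charge pulls the same shell inward, and grows down a group as new shells are added.
These span different periods and groups, so the two trends combine.
Li > C: both are in period 2; the period trend gives Li the larger value.
Sr > Li: period and group pull opposite ways; the down-group shift dominates (185 vs 133 pm).
Cs > Sr: both effects reinforce here, so Cs is clearly the larger of the two.
Tabulated atomic radius (pm): Li 133, C 75, Sr 185, Cs 232.
So from largest to smallest: Cs > Sr > Li > C.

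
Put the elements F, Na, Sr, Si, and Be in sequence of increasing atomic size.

F < Be < Si < Na < Sr

Be is in period 2, group 2; F is in period 2, group 17; Na is in period 3, group 1; Si is in period 3, group 14; Sr is in period 5, group 2.
Atomic radius shrinks across a period as nuclear charge pulls the same shell inward, and grows down a group as new shells are added.
These span different periods and groups, so the two trends combine.
Be > F: Be lies to the left of F in period 2, so the across-period effect alone puts Be larger.
Si > Be: the two effects oppose for this pair; the down-group effect wins (116 vs 102 pm).
Na > Si: Na lies to the left of Si in period 3, so the across-period effect alone puts Na larger.
Sr > Na: period and group pull opposite ways; the down-group shift dominates (185 vs 155 pm).
Tabulated atomic radius (pm): Be 102, F 64, Na 155, Si 116, Sr 185.
So from smallest to largest: F < Be < Si < Na < Sr.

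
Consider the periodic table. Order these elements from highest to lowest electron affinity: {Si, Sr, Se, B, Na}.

B is in period 2, group 13; Na is in period 3, group 1; Si is in period 3, group 14; Se is in period 4, group 16; Sr is in period 5, group 2.
Adding an electron releases more energy for atoms nearer the top right (short of the noble gases).
Neither a single period nor a single group — weigh both effects.
B > Sr: relative to Sr, both the across-period and down-group shifts push B's electron affinity up.
Na > B: this pair runs against the simple trend — see the exception note.
Si > Na: Si lies to the right of Na in period 3, so the across-period effect alone puts Si higher.
Se > Si: the two effects oppose for this pair; the across-period effect wins (195 vs 134 kJ/mol).
Note the exception: Na has a higher electron affinity than B, contrary to the simple trend — B's ns²np¹ configuration gives only a small electron affinity — the sparsely filled np subshell binds an added electron weakly.
Tabulated electron affinity (kJ/mol): B 27, Na 53, Si 134, Se 195, Sr 5.
So from highest to lowest: Se > Si > Na > B > Sr.

Se, Si, Na, B, Sr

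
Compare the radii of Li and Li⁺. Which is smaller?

Li⁺

Forming Li⁺ removes 1 electron from Li. Fewer electrons for the same nuclear charge means less shielding and a higher Z_eff on the remaining electrons, and for main-group metals the entire outer shell is lost.
A cation is smaller than its parent atom: Li⁺ < Li.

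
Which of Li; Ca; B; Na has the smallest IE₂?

Ca

IE_2 is the cost of taking one more electron from the +1 cation: Li⁺ is the bare [He] core; Ca⁺ still has 1 valence electron; B⁺ still has 2 valence electrons; Na⁺ is the bare [Ne] core.
Core electrons are held far more tightly than valence electrons, so Na and Li top the IE_2 order.
Valence configurations: Ca⁺ [Ar]4s¹, B⁺ [He]2s².
The numbers (kJ/mol): Li 7298, Ca 1145, B 2427, Na 4562.
Overall IE_2 order: Ca < B < Na < Li.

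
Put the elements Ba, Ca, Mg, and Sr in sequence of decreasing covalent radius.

Ba, Sr, Ca, Mg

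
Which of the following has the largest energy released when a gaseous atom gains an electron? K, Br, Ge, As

K is in period 4, group 1; Ge is in period 4, group 14; As is in period 4, group 15; Br is in period 4, group 17.
EA tends to increase across a period and decrease down a group, though the pattern is less regular than for IE or radius.
All lie in period 4; the across-period trend (electron affinity increases left to right) applies, with the exception below.
Note the exception: Ge has a higher electron affinity than As, contrary to the simple trend — adding an electron to As's half-filled 4p³ is unfavourable, so Ge (4p²) has the more exothermic EA.
Tabulated electron affinity (kJ/mol): K 48, Ge 119, As 78, Br 325.
The largest energy released when a gaseous atom gains an electron among these belongs to Br.

Br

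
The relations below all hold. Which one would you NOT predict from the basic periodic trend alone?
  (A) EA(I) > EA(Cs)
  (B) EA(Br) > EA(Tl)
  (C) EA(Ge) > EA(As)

(C)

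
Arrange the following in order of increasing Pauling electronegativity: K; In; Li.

K < Li < In

Atoms toward the upper right of the periodic table pull bonding electrons most strongly.
Neither a single period nor a single group — weigh both effects.
Li > K: Li sits above K in group 1, so the down-group effect alone puts Li higher.
In > Li: the two effects oppose for this pair; the across-period effect wins (1.78 vs 0.98).
Approximate values (Pauling): Li 0.98, K 0.82, In 1.78.
So from lowest to highest: K < Li < In.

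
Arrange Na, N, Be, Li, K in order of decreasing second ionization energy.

Li, Na, K, N, Be

IE_2 is the cost of taking one more electron from the +1 cation: Na⁺ is the bare [Ne] core; N⁺ still has 4 valence electrons; Be⁺ still has 1 valence electron; Li⁺ is the bare [He] core; K⁺ is the bare [Ar] core.
Pulling an electron out of a noble-gas core costs far more than removing a remaining valence electron, so K, Na and Li sit at the high end of IE_2.
Valence configurations: N⁺ [He]2s²2p², Be⁺ [He]2s¹.
The numbers (kJ/mol): Na 4562, N 2856, Be 1757, Li 7298, K 3052.
Putting it together, IE_2: Be < N < K < Na < Li.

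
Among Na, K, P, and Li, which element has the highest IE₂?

After 1 electron has been removed, what remains? Na⁺ is the bare [Ne] core; K⁺ is the bare [Ar] core; P⁺ still has 4 valence electrons; Li⁺ is the bare [He] core.
Core electrons are held far more tightly than valence electrons, so K, Na and Li top the IE_2 order.
Approximate IE_2 values (kJ/mol): Na 4562, K 3052, P 1907, Li 7298.
Overall IE_2 order: P < K < Na < Li.

Li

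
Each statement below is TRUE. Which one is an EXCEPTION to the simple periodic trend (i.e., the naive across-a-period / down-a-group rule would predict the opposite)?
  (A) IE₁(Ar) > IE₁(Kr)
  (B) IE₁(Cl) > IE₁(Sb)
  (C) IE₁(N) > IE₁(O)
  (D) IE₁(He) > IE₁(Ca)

The general trend: IE₁ increases across a period and decreases down a group.
(A) Ar (period 3, group 18) vs Kr (period 4, group 18): the stated order agrees with the simple trend.
(B) Cl (period 3, group 17) vs Sb (period 5, group 15): the stated order agrees with the simple trend.
(C) N (period 2, group 15) vs O (period 2, group 16): the stated order contradicts the simple trend.
(D) He (period 1, group 18) vs Ca (period 4, group 2): the stated order agrees with the simple trend.
The exception is (C): pairing an electron in O's 2p⁴ costs repulsion energy, so O ionizes more easily than half-filled N (2p³).

(C)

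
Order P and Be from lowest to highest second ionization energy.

IE_2 is the cost of taking one more electron from the +1 cation: P⁺ still has 4 valence electrons; Be⁺ still has 1 valence electron.
All are still removing valence electrons, so compare the +1 ions as you would atoms: IE_2 generally rises across a period (higher Z_eff) and falls down a group (larger shell), subject to the usual subshell exceptions.
Valence configurations: P⁺ [Ne]3s²3p², Be⁺ [He]2s¹.
The numbers (kJ/mol): P 1907, Be 1757.
Putting it together, IE_2: Be < P.

Be < P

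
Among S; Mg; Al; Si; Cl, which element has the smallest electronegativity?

Mg is in period 3, group 2; Al is in period 3, group 13; Si is in period 3, group 14; S is in period 3, group 16; Cl is in period 3, group 17.
Smaller atoms with higher effective nuclear charge are more electronegative.
All lie in period 3, so electronegativity increases left to right.
The smallest electronegativity among these belongs to Mg.

Mg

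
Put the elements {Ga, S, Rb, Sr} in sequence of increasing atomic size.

S < Ga < Sr < Rb

Moving right in a period, electrons are added to the same shell under a stronger nuclear pull, so atoms get smaller; moving down, a new shell is opened and atoms get larger.
Neither a single period nor a single group — weigh both effects.
Ga > S: relative to S, both the across-period and down-group shifts push Ga's atomic radius up.
Sr > Ga: both effects reinforce here, so Sr is clearly the larger of the two.
Rb > Sr: Rb lies to the left of Sr in period 5, so the across-period effect alone puts Rb larger.
Approximate values (pm): S 103, Ga 124, Rb 210, Sr 185.
So from smallest to largest: S < Ga < Sr < Rb.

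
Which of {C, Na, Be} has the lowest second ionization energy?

Be

The second ionization energy removes an electron from the +1 ion. For each element: C⁺ still has 3 valence electrons; Na⁺ is the bare [Ne] core; Be⁺ still has 1 valence electron.
Core electrons are held far more tightly than valence electrons, so Na tops the IE_2 order.
Valence configurations: C⁺ [He]2s²2p¹, Be⁺ [He]2s¹.
Tabulated IE_2 (kJ/mol): C 2353, Na 4562, Be 1757.
Putting it together, IE_2: Be < C < Na.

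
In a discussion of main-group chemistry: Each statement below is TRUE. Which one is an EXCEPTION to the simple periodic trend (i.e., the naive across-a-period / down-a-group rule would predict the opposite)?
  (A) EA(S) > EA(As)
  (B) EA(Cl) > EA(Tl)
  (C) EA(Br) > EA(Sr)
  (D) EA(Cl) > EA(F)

(D)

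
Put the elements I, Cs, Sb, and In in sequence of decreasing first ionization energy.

I > Sb > In > Cs

Removing the outermost electron gets harder across a period and easier down a group.
Here both period and group differ, so the two effects have to be weighed against each other.
In > Cs: relative to Cs, both the across-period and down-group shifts push In's first ionization energy up.
Sb > In: both are in period 5; the period trend gives Sb the larger value.
I > Sb: I lies to the right of Sb in period 5, so the across-period effect alone puts I higher.
Tabulated first ionization energy (kJ/mol): In 558, Sb 831, I 1008, Cs 376.
So from highest to lowest: I > Sb > In > Cs.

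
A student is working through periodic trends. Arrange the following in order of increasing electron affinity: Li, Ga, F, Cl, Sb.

Ga, Li, Sb, F, Cl

Li is in period 2, group 1; F is in period 2, group 17; Cl is in period 3, group 17; Ga is in period 4, group 13; Sb is in period 5, group 15.
Atoms with high Z_eff and room in the valence shell (especially the halogens) have the most exothermic electron affinities.
Here both period and group differ, so the two effects have to be weighed against each other.
Li > Ga: the two effects oppose for this pair; the down-group effect wins (60 vs 29 kJ/mol).
Sb > Li: period and group pull opposite ways; the across-period shift dominates (103 vs 60 kJ/mol).
F > Sb: relative to Sb, both the across-period and down-group shifts push F's electron affinity up.
Cl > F: this pair runs against the simple trend — see the exception note.
Note the exception: Cl has a higher electron affinity than F, contrary to the simple trend — F's small 2p subshell makes the incoming electron feel strong e⁻–e⁻ repulsion, so Cl actually releases more energy on gaining an electron.
Approximate values (kJ/mol): Li 60, F 328, Cl 349, Ga 29, Sb 103.
So from lowest to highest: Ga < Li < Sb < F < Cl.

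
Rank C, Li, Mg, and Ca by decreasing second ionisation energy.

Li > C > Mg > Ca

Consider each +1 ion: C⁺ still has 3 valence electrons; Li⁺ is the bare [He] core; Mg⁺ still has 1 valence electron; Ca⁺ still has 1 valence electron.
Pulling an electron out of a noble-gas core costs far more than removing a remaining valence electron, so Li sits at the high end of IE_2.
Valence configurations: C⁺ [He]2s²2p¹, Mg⁺ [Ne]3s¹, Ca⁺ [Ar]4s¹.
Tabulated IE_2 (kJ/mol): C 2353, Li 7298, Mg 1451, Ca 1145.
So the second ionization energies run Ca < Mg < C < Li.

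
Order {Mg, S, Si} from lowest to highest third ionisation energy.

IE_3 is the cost of taking one more electron from the +2 cation: Mg²⁺ is the bare [Ne] core; S²⁺ still has 4 valence electrons; Si²⁺ still has 2 valence electrons.
Pulling an electron out of a noble-gas core costs far more than removing a remaining valence electron, so Mg sits at the high end of IE_3.
Valence configurations: S²⁺ [Ne]3s²3p², Si²⁺ [Ne]3s².
Approximate IE_3 values (kJ/mol): Mg 7733, S 3357, Si 3232.
Hence IE_3: Si < S < Mg.

Si < S < Mg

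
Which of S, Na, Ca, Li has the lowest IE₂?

Consider each +1 ion: S⁺ still has 5 valence electrons; Na⁺ is the bare [Ne] core; Ca⁺ still has 1 valence electron; Li⁺ is the bare [He] core.
Breaking into a closed-shell core is much more expensive than removing a leftover valence electron — Na and Li have the largest IE_2 here.
Valence configurations: S⁺ [Ne]3s²3p³, Ca⁺ [Ar]4s¹.
Tabulated IE_2 (kJ/mol): S 2252, Na 4562, Ca 1145, Li 7298.
Hence IE_2: Ca < S < Na < Li.

Ca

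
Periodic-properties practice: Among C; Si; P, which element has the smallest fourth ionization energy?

IE_4 is the cost of taking one more electron from the +3 cation: C³⁺ still has 1 valence electron; Si³⁺ still has 1 valence electron; P³⁺ still has 2 valence electrons.
All are still removing valence electrons, so compare the +3 ions as you would atoms: IE_4 generally rises across a period (higher Z_eff) and falls down a group (larger shell), subject to the usual subshell exceptions.
Valence configurations: C³⁺ [He]2s¹, Si³⁺ [Ne]3s¹, P³⁺ [Ne]3s².
Approximate IE_4 values (kJ/mol): C 6223, Si 4356, P 4964.
Putting it together, IE_4: Si < P < C.

Si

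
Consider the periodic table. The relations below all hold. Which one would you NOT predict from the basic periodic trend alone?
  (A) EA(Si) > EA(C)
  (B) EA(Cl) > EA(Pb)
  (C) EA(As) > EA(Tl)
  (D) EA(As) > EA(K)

(A)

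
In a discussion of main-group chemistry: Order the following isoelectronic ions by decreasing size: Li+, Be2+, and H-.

H-, Li+, Be2+

All of these have 2 electrons, so size is governed by nuclear charge alone: the more protons, the stronger the pull on the same electron cloud, and the smaller the ion.
Nuclear charges: Be2+ (Z=4), Li+ (Z=3), H- (Z=1).
Largest to smallest: H- > Li+ > Be2+.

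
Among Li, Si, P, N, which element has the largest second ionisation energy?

Li

The second ionization energy removes an electron from the +1 ion. For each element: Li⁺ is the bare [He] core; Si⁺ still has 3 valence electrons; P⁺ still has 4 valence electrons; N⁺ still has 4 valence electrons.
Breaking into a closed-shell core is much more expensive than removing a leftover valence electron — Li has the largest IE_2 here.
Valence configurations: Si⁺ [Ne]3s²3p¹, P⁺ [Ne]3s²3p², N⁺ [He]2s²2p².
The numbers (kJ/mol): Li 7298, Si 1577, P 1907, N 2856.
Overall IE_2 order: Si < P < N < Li.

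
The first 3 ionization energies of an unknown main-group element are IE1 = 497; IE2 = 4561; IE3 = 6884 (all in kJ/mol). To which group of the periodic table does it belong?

Look for the largest jump between consecutive ionization energies: IE2/IE1 ≈ 9.2, far larger than any earlier ratio.
That jump marks the point where a core electron is being removed. So the atom has 1 valence electron.
A main-group element with 1 valence electron is in group 1.

Group 1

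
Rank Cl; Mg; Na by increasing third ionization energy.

Cl, Na, Mg

Consider each +2 ion: Cl²⁺ still has 5 valence electrons; Mg²⁺ is the bare [Ne] core; Na²⁺ is already 1 electron into the core.
Core electrons are held far more tightly than valence electrons, so Na and Mg top the IE_3 order.
The numbers (kJ/mol): Cl 3822, Mg 7733, Na 6910.
Overall IE_3 order: Cl < Na < Mg.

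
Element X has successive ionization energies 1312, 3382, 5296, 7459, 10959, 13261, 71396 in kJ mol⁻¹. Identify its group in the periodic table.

Look for the largest jump between consecutive ionization energies: IE7/IE6 ≈ 5.4, far larger than any earlier ratio.
That jump marks the point where a core electron is being removed. So the atom has 6 valence electrons.
A main-group element with 6 valence electrons is in group 16.

Group 16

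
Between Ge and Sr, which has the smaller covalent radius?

Ge

Radius decreases left→right (rising Z_eff, same n) and increases top→bottom (higher n).
Here both period and group differ, so the two effects have to be weighed against each other.
Sr > Ge: both effects reinforce here, so Sr is clearly the larger of the two.
For reference (pm): Ge 121, Sr 185.
So Ge has the smaller covalent radius (Ge < Sr).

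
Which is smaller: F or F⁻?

Forming F⁻ adds 1 electron to F. More electron–electron repulsion in the same shell, with unchanged nuclear charge, lets the cloud expand.
An anion is larger than its parent atom: F⁻ > F.

F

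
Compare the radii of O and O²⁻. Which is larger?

O²⁻

Forming O²⁻ adds 2 electrons to O. More electron–electron repulsion in the same shell, with unchanged nuclear charge, lets the cloud expand.
An anion is larger than its parent atom: O²⁻ > O.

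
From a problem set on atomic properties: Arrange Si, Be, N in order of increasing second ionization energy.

After 1 electron has been removed, what remains? Si⁺ still has 3 valence electrons; Be⁺ still has 1 valence electron; N⁺ still has 4 valence electrons.
All are still removing valence electrons, so compare the +1 ions as you would atoms: IE_2 generally rises across a period (higher Z_eff) and falls down a group (larger shell), subject to the usual subshell exceptions.
Valence configurations: Si⁺ [Ne]3s²3p¹, Be⁺ [He]2s¹, N⁺ [He]2s²2p².
The numbers (kJ/mol): Si 1577, Be 1757, N 2856.
Hence IE_2: Si < Be < N.

Si, Be, N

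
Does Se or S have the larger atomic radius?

Se

S is in period 3, group 16; Se is in period 4, group 16.
Atomic radius shrinks across a period as nuclear charge pulls the same shell inward, and grows down a group as new shells are added.
All are in group 16, so atomic radius increases down the group.
So Se has the larger atomic radius (Se > S).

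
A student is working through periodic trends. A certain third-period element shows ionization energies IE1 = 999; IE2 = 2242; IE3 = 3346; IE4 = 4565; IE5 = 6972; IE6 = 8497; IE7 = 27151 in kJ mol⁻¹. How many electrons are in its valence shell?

6

Look for the largest jump between consecutive ionization energies: IE7/IE6 ≈ 3.2, far larger than any earlier ratio.
That jump marks the point where a core electron is being removed. So the atom has 6 valence electrons.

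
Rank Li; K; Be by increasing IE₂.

After 1 electron has been removed, what remains? Li⁺ is the bare [He] core; K⁺ is the bare [Ar] core; Be⁺ still has 1 valence electron.
Breaking into a closed-shell core is much more expensive than removing a leftover valence electron — K and Li have the largest IE_2 here.
Approximate IE_2 values (kJ/mol): Li 7298, K 3052, Be 1757.
Hence IE_2: Be < K < Li.

Be < K < Li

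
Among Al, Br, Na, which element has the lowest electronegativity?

Na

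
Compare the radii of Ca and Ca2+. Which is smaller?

Forming Ca2+ removes 2 electrons from Ca. Fewer electrons for the same nuclear charge means less shielding and a higher Z_eff on the remaining electrons, and for main-group metals the entire outer shell is lost.
A cation is smaller than its parent atom: Ca2+ < Ca.

Ca2+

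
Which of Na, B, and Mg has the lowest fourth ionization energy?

Na

Consider each +3 ion: Na³⁺ is already 2 electrons into the core; B³⁺ is the bare [He] core; Mg³⁺ is already 1 electron into the core.
All of these are removing an electron from a noble-gas core or deeper; the smaller core (lower principal quantum number) is held far more tightly, and within a period the higher nuclear charge binds the same core more tightly.
Approximate IE_4 values (kJ/mol): Na 9543, B 25026, Mg 10543.
Overall IE_4 order: Na < Mg < B.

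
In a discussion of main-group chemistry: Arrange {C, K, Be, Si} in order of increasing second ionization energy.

After 1 electron has been removed, what remains? C⁺ still has 3 valence electrons; K⁺ is the bare [Ar] core; Be⁺ still has 1 valence electron; Si⁺ still has 3 valence electrons.
Core electrons are held far more tightly than valence electrons, so K tops the IE_2 order.
Valence configurations: C⁺ [He]2s²2p¹, Be⁺ [He]2s¹, Si⁺ [Ne]3s²3p¹.
Approximate IE_2 values (kJ/mol): C 2353, K 3052, Be 1757, Si 1577.
Putting it together, IE_2: Si < Be < C < K.

Si < Be < C < K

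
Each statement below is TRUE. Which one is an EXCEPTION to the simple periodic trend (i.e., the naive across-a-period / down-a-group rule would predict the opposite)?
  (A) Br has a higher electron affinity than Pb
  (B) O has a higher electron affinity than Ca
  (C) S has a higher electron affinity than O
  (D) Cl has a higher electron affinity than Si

The general trend: electron affinity increases across a period and decreases down a group.
(A) Br (period 4, group 17) vs Pb (period 6, group 14): the stated order agrees with the simple trend.
(B) O (period 2, group 16) vs Ca (period 4, group 2): the stated order agrees with the simple trend.
(C) S (period 3, group 16) vs O (period 2, group 16): the stated order contradicts the simple trend.
(D) Cl (period 3, group 17) vs Si (period 3, group 14): the stated order agrees with the simple trend.
The exception is (C): the compact 2p subshell of O repels the added electron more than S's larger 3p does.

(C)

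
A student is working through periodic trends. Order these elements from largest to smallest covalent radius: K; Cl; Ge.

Cl is in period 3, group 17; K is in period 4, group 1; Ge is in period 4, group 14.
Atomic radius shrinks across a period as nuclear charge pulls the same shell inward, and grows down a group as new shells are added.
Here both period and group differ, so the two effects have to be weighed against each other.
Ge > Cl: both effects reinforce here, so Ge is clearly the larger of the two.
K > Ge: K lies to the left of Ge in period 4, so the across-period effect alone puts K larger.
For reference (pm): Cl 99, K 196, Ge 121.
So from largest to smallest: K > Ge > Cl.

K, Ge, Cl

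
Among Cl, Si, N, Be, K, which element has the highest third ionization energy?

IE_3 is the cost of taking one more electron from the +2 cation: Cl²⁺ still has 5 valence electrons; Si²⁺ still has 2 valence electrons; N²⁺ still has 3 valence electrons; Be²⁺ is the bare [He] core; K²⁺ is already 1 electron into the core.
Usually core removal costs more than valence removal, but here the competition is close: a tightly held n=2 valence electron can cost more to remove than an n=3 core electron, so the actual values have to decide it.
Valence configurations: Cl²⁺ [Ne]3s²3p³, Si²⁺ [Ne]3s², N²⁺ [He]2s²2p¹.
Approximate IE_3 values (kJ/mol): Cl 3822, Si 3232, N 4578, Be 14849, K 4420.
Hence IE_3: Si < Cl < K < N < Be.

Be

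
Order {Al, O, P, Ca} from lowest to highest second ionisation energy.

Ca, Al, P, O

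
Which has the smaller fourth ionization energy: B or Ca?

Ca

IE_4 is the cost of taking one more electron from the +3 cation: B³⁺ is the bare [He] core; Ca³⁺ is already 1 electron into the core.
All of these are removing an electron from a noble-gas core or deeper; the smaller core (lower principal quantum number) is held far more tightly, and within a period the higher nuclear charge binds the same core more tightly.
Approximate IE_4 values (kJ/mol): B 25026, Ca 6491.
Overall IE_4 order: Ca < B.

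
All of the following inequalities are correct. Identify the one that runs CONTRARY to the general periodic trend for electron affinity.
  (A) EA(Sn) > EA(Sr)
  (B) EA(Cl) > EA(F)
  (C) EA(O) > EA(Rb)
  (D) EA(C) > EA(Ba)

The general trend: electron affinity increases across a period and decreases down a group.
(A) Sn (period 5, group 14) vs Sr (period 5, group 2): the stated order agrees with the simple trend.
(B) Cl (period 3, group 17) vs F (period 2, group 17): the stated order contradicts the simple trend.
(C) O (period 2, group 16) vs Rb (period 5, group 1): the stated order agrees with the simple trend.
(D) C (period 2, group 14) vs Ba (period 6, group 2): the stated order agrees with the simple trend.
The exception is (B): F's small 2p subshell makes the incoming electron feel strong e⁻–e⁻ repulsion, so Cl actually releases more energy on gaining an electron.

(B)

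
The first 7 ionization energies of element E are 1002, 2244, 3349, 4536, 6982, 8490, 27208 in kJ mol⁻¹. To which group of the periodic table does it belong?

Look for the largest jump between consecutive ionization energies: IE7/IE6 ≈ 3.2, far larger than any earlier ratio.
That jump marks the point where a core electron is being removed. So the atom has 6 valence electrons.
A main-group element with 6 valence electrons is in group 16.

Group 16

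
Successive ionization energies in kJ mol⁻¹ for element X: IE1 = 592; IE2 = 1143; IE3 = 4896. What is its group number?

Look for the largest jump between consecutive ionization energies: IE3/IE2 ≈ 4.3, far larger than any earlier ratio.
That jump marks the point where a core electron is being removed. So the atom has 2 valence electrons.
A main-group element with 2 valence electrons is in group 2.

Group 2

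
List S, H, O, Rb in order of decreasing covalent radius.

Rb > S > O > H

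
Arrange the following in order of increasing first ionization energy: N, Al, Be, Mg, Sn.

Be is in period 2, group 2; N is in period 2, group 15; Mg is in period 3, group 2; Al is in period 3, group 13; Sn is in period 5, group 14.
Removing the outermost electron gets harder across a period and easier down a group.
Neither a single period nor a single group — weigh both effects.
Sn > Al: the two effects oppose for this pair; the across-period effect wins (709 vs 578 kJ/mol).
Mg > Sn: period and group pull opposite ways; the down-group shift dominates (738 vs 709 kJ/mol).
Be > Mg: they share group 2; the group trend gives Be the larger value.
N > Be: both are in period 2; the period trend gives N the larger value.
Note the exception: Mg has a higher first ionization energy than Al, contrary to the simple trend — Al's single 3p electron is easier to remove than one from Mg's filled 3s².
For reference (kJ/mol): Be 900, N 1402, Mg 738, Al 578, Sn 709.
So from lowest to highest: Al < Sn < Mg < Be < N.

Al < Sn < Mg < Be < N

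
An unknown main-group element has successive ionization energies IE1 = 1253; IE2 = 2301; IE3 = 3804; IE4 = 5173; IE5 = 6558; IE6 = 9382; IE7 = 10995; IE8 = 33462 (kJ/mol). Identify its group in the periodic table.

Group 17

Look for the largest jump between consecutive ionization energies: IE8/IE7 ≈ 3.0, far larger than any earlier ratio.
That jump marks the point where a core electron is being removed. So the atom has 7 valence electrons.
A main-group element with 7 valence electrons is in group 17.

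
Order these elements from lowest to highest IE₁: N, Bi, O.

N is in period 2, group 15; O is in period 2, group 16; Bi is in period 6, group 15.
Removing the outermost electron gets harder across a period and easier down a group.
Here both period and group differ, so the two effects have to be weighed against each other.
O > Bi: both effects reinforce here, so O is clearly the higher of the two.
N > O: this pair runs against the simple trend — see the exception note.
Note the exception: N has a higher first ionization energy than O, contrary to the simple trend — pairing an electron in O's 2p⁴ costs repulsion energy, so O ionizes more easily than half-filled N (2p³).
Approximate values (kJ/mol): N 1402, O 1314, Bi 703.
So from lowest to highest: Bi < O < N.

Bi, O, N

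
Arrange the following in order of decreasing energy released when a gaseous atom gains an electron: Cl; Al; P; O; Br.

Cl, Br, O, P, Al

Adding an electron releases more energy for atoms nearer the top right (short of the noble gases).
Neither a single period nor a single group — weigh both effects.
P > Al: both are in period 3; the period trend gives P the larger value.
O > P: both effects reinforce here, so O is clearly the higher of the two.
Br > O: period and group pull opposite ways; the across-period shift dominates (325 vs 141 kJ/mol).
Cl > Br: Cl sits above Br in group 17, so the down-group effect alone puts Cl higher.
Tabulated electron affinity (kJ/mol): O 141, Al 42, P 72, Cl 349, Br 325.
So from highest to lowest: Cl > Br > O > P > Al.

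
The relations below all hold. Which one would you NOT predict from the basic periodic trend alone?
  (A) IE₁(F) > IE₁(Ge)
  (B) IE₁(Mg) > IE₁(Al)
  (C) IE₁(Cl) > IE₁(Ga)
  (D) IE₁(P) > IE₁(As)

(B)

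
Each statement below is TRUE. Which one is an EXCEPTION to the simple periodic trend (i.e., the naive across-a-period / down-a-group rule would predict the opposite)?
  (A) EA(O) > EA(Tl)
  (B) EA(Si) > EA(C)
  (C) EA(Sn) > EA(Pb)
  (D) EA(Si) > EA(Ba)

The general trend: electron affinity increases across a period and decreases down a group.
(A) O (period 2, group 16) vs Tl (period 6, group 13): the stated order agrees with the simple trend.
(B) Si (period 3, group 14) vs C (period 2, group 14): the stated order contradicts the simple trend.
(C) Sn (period 5, group 14) vs Pb (period 6, group 14): the stated order agrees with the simple trend.
(D) Si (period 3, group 14) vs Ba (period 6, group 2): the stated order agrees with the simple trend.
The exception is (B): Si's larger, more diffuse 3p orbitals accept an added electron slightly more readily than C's compact 2p.

(B)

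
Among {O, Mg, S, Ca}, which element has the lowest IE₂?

Ca

IE_2 is the cost of taking one more electron from the +1 cation: O⁺ still has 5 valence electrons; Mg⁺ still has 1 valence electron; S⁺ still has 5 valence electrons; Ca⁺ still has 1 valence electron.
All are still removing valence electrons, so compare the +1 ions as you would atoms: IE_2 generally rises across a period (higher Z_eff) and falls down a group (larger shell), subject to the usual subshell exceptions.
Valence configurations: O⁺ [He]2s²2p³, Mg⁺ [Ne]3s¹, S⁺ [Ne]3s²3p³, Ca⁺ [Ar]4s¹.
Tabulated IE_2 (kJ/mol): O 3388, Mg 1451, S 2252, Ca 1145.
Hence IE_2: Ca < Mg < S < O.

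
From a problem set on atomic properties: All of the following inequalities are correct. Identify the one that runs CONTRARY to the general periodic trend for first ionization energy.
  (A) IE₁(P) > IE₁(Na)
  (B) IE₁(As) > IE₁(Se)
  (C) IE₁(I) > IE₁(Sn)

The general trend: first ionization energy increases across a period and decreases down a group.
(A) P (period 3, group 15) vs Na (period 3, group 1): the stated order agrees with the simple trend.
(B) As (period 4, group 15) vs Se (period 4, group 16): the stated order contradicts the simple trend.
(C) I (period 5, group 17) vs Sn (period 5, group 14): the stated order agrees with the simple trend.
The exception is (B): Se (4p⁴) ionizes more easily than half-filled As (4p³).

(B)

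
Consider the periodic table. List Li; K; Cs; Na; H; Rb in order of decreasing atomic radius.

H is in period 1, group 1; Li is in period 2, group 1; Na is in period 3, group 1; K is in period 4, group 1; Rb is in period 5, group 1; Cs is in period 6, group 1.
Radius decreases left→right (rising Z_eff, same n) and increases top→bottom (higher n).
All are in group 1, so atomic radius increases down the group.
So from largest to smallest: Cs > Rb > K > Na > Li > H.

Cs > Rb > K > Na > Li > H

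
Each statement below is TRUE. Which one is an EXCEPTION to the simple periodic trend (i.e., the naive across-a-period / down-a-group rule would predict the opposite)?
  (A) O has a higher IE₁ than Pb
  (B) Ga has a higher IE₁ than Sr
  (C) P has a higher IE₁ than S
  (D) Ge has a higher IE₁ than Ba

(C)

The general trend: IE₁ increases across a period and decreases down a group.
(A) O (period 2, group 16) vs Pb (period 6, group 14): the stated order agrees with the simple trend.
(B) Ga (period 4, group 13) vs Sr (period 5, group 2): the stated order agrees with the simple trend.
(C) P (period 3, group 15) vs S (period 3, group 16): the stated order contradicts the simple trend.
(D) Ge (period 4, group 14) vs Ba (period 6, group 2): the stated order agrees with the simple trend.
The exception is (C): S (3p⁴) ionizes more easily than half-filled P (3p³) because the paired 3p electron in S is pushed out by e⁻–e⁻ repulsion.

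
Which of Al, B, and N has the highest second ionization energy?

The second ionization energy removes an electron from the +1 ion. For each element: Al⁺ still has 2 valence electrons; B⁺ still has 2 valence electrons; N⁺ still has 4 valence electrons.
All are still removing valence electrons, so compare the +1 ions as you would atoms: IE_2 generally rises across a period (higher Z_eff) and falls down a group (larger shell), subject to the usual subshell exceptions.
Valence configurations: Al⁺ [Ne]3s², B⁺ [He]2s², N⁺ [He]2s²2p².
The numbers (kJ/mol): Al 1817, B 2427, N 2856.
Hence IE_2: Al < B < N.

N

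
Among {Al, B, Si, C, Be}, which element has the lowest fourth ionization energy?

Si

IE_4 is the cost of taking one more electron from the +3 cation: Al³⁺ is the bare [Ne] core; B³⁺ is the bare [He] core; Si³⁺ still has 1 valence electron; C³⁺ still has 1 valence electron; Be³⁺ is already 1 electron into the core.
Core electrons are held far more tightly than valence electrons, so Al, Be and B top the IE_4 order.
Valence configurations: Si³⁺ [Ne]3s¹, C³⁺ [He]2s¹.
The numbers (kJ/mol): Al 11577, B 25026, Si 4356, C 6223, Be 21007.
Hence IE_4: Si < C < Al < Be < B.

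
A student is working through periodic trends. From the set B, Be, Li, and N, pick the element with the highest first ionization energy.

Li is in period 2, group 1; Be is in period 2, group 2; B is in period 2, group 13; N is in period 2, group 15.
Across a period the outer electron is held more tightly (higher IE₁); down a group it sits in a higher shell, more shielded, and comes off more easily.
All lie in period 2; the across-period trend (first ionization energy increases left to right) applies, with the exception below.
Note the exception: Be has a higher first ionization energy than B, contrary to the simple trend — removing B's lone 2p electron is easier than breaking Be's filled 2s².
Approximate values (kJ/mol): Li 520, Be 900, B 801, N 1402.
The highest first ionization energy among these belongs to N.

N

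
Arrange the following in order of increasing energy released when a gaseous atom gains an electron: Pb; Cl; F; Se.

Pb < Se < F < Cl

F is in period 2, group 17; Cl is in period 3, group 17; Se is in period 4, group 16; Pb is in period 6, group 14.
Electron affinity generally becomes more exothermic across a period toward the halogens and less exothermic down a group.
Here both period and group differ, so the two effects have to be weighed against each other.
Se > Pb: relative to Pb, both the across-period and down-group shifts push Se's electron affinity up.
F > Se: both effects reinforce here, so F is clearly the higher of the two.
Cl > F: this pair runs against the simple trend — see the exception note.
Note the exception: Cl has a higher electron affinity than F, contrary to the simple trend — F's small 2p subshell makes the incoming electron feel strong e⁻–e⁻ repulsion, so Cl actually releases more energy on gaining an electron.
For reference (kJ/mol): F 328, Cl 349, Se 195, Pb 35.
So from lowest to highest: Pb < Se < F < Cl.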